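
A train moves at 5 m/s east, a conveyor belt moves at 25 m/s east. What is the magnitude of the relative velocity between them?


Given: v_A = 5 m/s east, v_B = 25 m/s east
Both move in the same direction; relative speed = |v_A - v_B|
|5 - 25| = |-20|
= 20 m/s

20 m/s


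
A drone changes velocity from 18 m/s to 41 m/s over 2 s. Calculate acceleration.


Given: initial velocity v0 = 18 m/s, final velocity v = 41 m/s, time t = 2 s
Using a = (v - v0) / t
a = (41 - 18) / 2
a = 23 / 2
a = 23/2 m/s^2

23/2 m/s^2


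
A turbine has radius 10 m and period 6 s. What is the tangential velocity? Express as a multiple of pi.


Given: radius r = 10 m, period T = 6 s
Using v = 2*pi*r / T
v = 2*pi*10 / 6
v = 20*pi / 6
v = 10/3*pi m/s

10/3*pi m/s


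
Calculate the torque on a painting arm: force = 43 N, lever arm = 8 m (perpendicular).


Given: F = 43 N, r = 8 m, angle = 90 deg (perpendicular)
Using tau = F * r * sin(90)
sin(90) = 1
tau = 43 * 8 * 1
tau = 344 Nm

344 Nm


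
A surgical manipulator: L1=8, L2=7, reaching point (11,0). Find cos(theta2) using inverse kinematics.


Given: L1 = 8, L2 = 7, target (x, y) = (11, 0)
Using cos(theta2) = (x^2 + y^2 - L1^2 - L2^2) / (2*L1*L2)
x^2 + y^2 = 11^2 + 0 = 121
L1^2 + L2^2 = 64 + 49 = 113
Numerator = 121 - 113 = 8
Denominator = 2*8*7 = 112
cos(theta2) = 8/112 = 1/14

1/14


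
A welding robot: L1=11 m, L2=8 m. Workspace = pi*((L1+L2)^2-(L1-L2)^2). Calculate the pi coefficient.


Given: L1 = 11, L2 = 8
(L1+L2)^2 = (19)^2 = 361
(L1-L2)^2 = (3)^2 = 9
Difference = 361 - 9 = 352
This equals 4*L1*L2 = 4*11*8 = 352
Workspace area = 352*pi

352


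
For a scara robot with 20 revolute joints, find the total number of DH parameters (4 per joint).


Given: 20 joints, 4 DH parameters per joint (d, theta, a, alpha)
Total DH parameters = number_of_joints * 4
Total = 20 * 4
Total = 80

80


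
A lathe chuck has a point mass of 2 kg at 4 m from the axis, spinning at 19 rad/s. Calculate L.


Given: m = 2 kg, r = 4 m, omega = 19 rad/s
For a point mass: I = m*r^2
I = 2*4^2 = 2*16 = 32
L = I*omega = 32*19
L = 608 kg*m^2/s

608 kg*m^2/s


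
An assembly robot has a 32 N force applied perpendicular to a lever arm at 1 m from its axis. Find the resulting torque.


Given: F = 32 N, r = 1 m, angle = 90 deg (perpendicular)
Using tau = F * r * sin(90)
sin(90) = 1
tau = 32 * 1 * 1
tau = 32 Nm

32 Nm


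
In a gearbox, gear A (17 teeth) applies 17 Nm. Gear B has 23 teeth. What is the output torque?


Given: N1 = 17, N2 = 23, T1 = 17 Nm
Using T2/T1 = N2/N1
T2 = T1 * N2 / N1
T2 = 17 * 23 / 17
T2 = 391 / 17
T2 = 23 Nm

23 Nm


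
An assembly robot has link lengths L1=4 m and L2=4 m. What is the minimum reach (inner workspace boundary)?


Given: L1 = 4 m, L2 = 4 m
For a 2-link planar arm, min reach = |L1 - L2| (second link folded back)
Min reach = |4 - 4|
Min reach = 0 m

0 m


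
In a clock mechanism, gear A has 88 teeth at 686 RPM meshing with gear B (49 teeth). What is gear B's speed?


Given: N1 = 88 teeth, w1 = 686 RPM, N2 = 49 teeth
Using N1*w1 = N2*w2
w2 = N1*w1 / N2
w2 = 88*686 / 49
w2 = 60368 / 49
w2 = 1232 RPM

1232 RPM


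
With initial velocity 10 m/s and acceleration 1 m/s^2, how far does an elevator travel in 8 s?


Given: v0 = 10 m/s, a = 1 m/s^2, t = 8 s
Using s = v0*t + (1/2)*a*t^2
s = 10*8 + (1/2)*1*8^2
s = 80 + (1/2)*64
s = 80 + 32
s = 112

112 m


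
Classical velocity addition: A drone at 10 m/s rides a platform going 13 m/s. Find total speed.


Given: object velocity = 10 m/s, platform velocity = 13 m/s (same direction)
Using classical velocity addition: v_total = v_object + v_platform
v_total = 10 + 13
v_total = 23 m/s

23 m/s


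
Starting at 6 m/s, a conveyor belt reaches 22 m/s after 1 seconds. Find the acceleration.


Given: initial velocity v0 = 6 m/s, final velocity v = 22 m/s, time t = 1 s
Using a = (v - v0) / t
a = (22 - 6) / 1
a = 16 / 1
a = 16 m/s^2

16 m/s^2


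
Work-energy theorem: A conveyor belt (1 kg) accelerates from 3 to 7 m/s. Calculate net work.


Given: m = 1 kg, v0 = 3 m/s, v = 7 m/s
Using W = (1/2)*m*(v^2 - v0^2)
v^2 = 7^2 = 49
v0^2 = 3^2 = 9
v^2 - v0^2 = 49 - 9 = 40
W = (1/2)*1*40 = 20 J

20 J


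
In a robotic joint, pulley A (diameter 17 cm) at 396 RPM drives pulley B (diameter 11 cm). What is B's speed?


Given: D1 = 17 cm, w1 = 396 RPM, D2 = 11 cm
Using D1*w1 = D2*w2
w2 = D1*w1 / D2
w2 = 17*396 / 11
w2 = 6732 / 11
w2 = 612 RPM

612 RPM


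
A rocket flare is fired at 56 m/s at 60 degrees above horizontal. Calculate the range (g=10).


Given: v0 = 56 m/s, theta = 60 deg, g = 10 m/s^2
sin(2*60) = sin(120) = sqrt(3)/2
Using R = v0^2 * sin(2*theta) / g
R = 56^2 * (sqrt(3)/2) / 10
R = 3136 * sqrt(3) / 20
R = 784/5*sqrt(3) m

784/5*sqrt(3) m


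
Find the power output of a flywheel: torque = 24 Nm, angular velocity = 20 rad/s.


Given: tau = 24 Nm, omega = 20 rad/s
Using P = tau * omega
P = 24 * 20
P = 480 W

480 W


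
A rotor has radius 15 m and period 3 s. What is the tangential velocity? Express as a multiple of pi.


Given: radius r = 15 m, period T = 3 s
Using v = 2*pi*r / T
v = 2*pi*15 / 3
v = 30*pi / 3
v = 10*pi m/s

10*pi m/s


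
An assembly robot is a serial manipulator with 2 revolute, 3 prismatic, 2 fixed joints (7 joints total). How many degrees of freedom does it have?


Given: serial robot with 2 revolute, 3 prismatic, 2 fixed joints
DOF contribution per joint type: revolute=1, prismatic=1, spherical=3, fixed=0
DOF = 2*1 + 3*1 + 2*0
DOF = 5

5


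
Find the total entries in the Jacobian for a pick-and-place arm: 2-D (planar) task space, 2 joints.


Given: task space dimension = 2, joints = 2
Jacobian is a 2 x 2 matrix
Total entries = rows * columns
Total = 2 * 2
Total = 4

4


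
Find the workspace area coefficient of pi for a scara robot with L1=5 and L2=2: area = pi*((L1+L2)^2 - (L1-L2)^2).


Given: L1 = 5, L2 = 2
(L1+L2)^2 = (7)^2 = 49
(L1-L2)^2 = (3)^2 = 9
Difference = 49 - 9 = 40
This equals 4*L1*L2 = 4*5*2 = 40
Workspace area = 40*pi

40


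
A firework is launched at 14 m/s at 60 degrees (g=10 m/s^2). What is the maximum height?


Given: v0 = 14 m/s, theta = 60 deg, g = 10 m/s^2
sin^2(60) = 3/4
Using H = v0^2 * sin^2(theta) / (2*g)
H = 14^2 * 3/4 / (2*10)
H = 196 * 3/4 / 20
H = 147 / 20
H = 147/20 m

147/20 m


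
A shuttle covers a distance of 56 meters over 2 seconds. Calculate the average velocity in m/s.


Given: distance d = 56 m, time t = 2 s
Using v = d / t
v = 56 / 2
v = 28 m/s

28 m/s


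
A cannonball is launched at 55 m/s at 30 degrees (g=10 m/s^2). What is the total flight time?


Given: v0 = 55 m/s, theta = 30 deg, g = 10 m/s^2
sin(30) = 1/2
Using T = 2*v0*sin(theta) / g
T = 2*55*1/2 / 10
T = 55 / 10
T = 11/2 s

11/2 s


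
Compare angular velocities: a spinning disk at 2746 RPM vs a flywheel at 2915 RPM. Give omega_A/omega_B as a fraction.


Given: RPM_A = 2746, RPM_B = 2915
omega = 2*pi*RPM/60, so omega_A/omega_B = RPM_A / RPM_B
omega_A/omega_B = 2746 / 2915
omega_A/omega_B = 2746/2915

2746/2915


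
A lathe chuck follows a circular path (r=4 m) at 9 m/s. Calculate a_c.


Given: v = 9 m/s, r = 4 m
Using a_c = v^2 / r
a_c = 9^2 / 4
a_c = 81 / 4
a_c = 81/4 m/s^2

81/4 m/s^2


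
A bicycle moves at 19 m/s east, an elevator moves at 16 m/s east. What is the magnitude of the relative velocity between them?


Given: v_A = 19 m/s east, v_B = 16 m/s east
Both move in the same direction; relative speed = |v_A - v_B|
|19 - 16| = |3|
= 3 m/s

3 m/s


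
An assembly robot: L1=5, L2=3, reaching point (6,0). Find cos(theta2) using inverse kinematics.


Given: L1 = 5, L2 = 3, target (x, y) = (6, 0)
Using cos(theta2) = (x^2 + y^2 - L1^2 - L2^2) / (2*L1*L2)
x^2 + y^2 = 6^2 + 0 = 36
L1^2 + L2^2 = 25 + 9 = 34
Numerator = 36 - 34 = 2
Denominator = 2*5*3 = 30
cos(theta2) = 2/30 = 1/15

1/15


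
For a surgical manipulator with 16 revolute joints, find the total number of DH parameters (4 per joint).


Given: 16 joints, 4 DH parameters per joint (d, theta, a, alpha)
Total DH parameters = number_of_joints * 4
Total = 16 * 4
Total = 64

64


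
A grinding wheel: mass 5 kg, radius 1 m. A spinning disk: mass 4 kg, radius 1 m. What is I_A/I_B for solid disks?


Given: M1=5 kg, R1=1 m, M2=4 kg, R2=1 m
For a disk: I = (1/2)*M*R^2, so I_A/I_B = (M1*R1^2)/(M2*R2^2)
M1*R1^2 = 5*1 = 5
M2*R2^2 = 4*1 = 4
I_A/I_B = 5/4 = 5/4

5/4


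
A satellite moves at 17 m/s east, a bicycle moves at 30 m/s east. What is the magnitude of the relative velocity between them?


Given: v_A = 17 m/s east, v_B = 30 m/s east
Both move in the same direction; relative speed = |v_A - v_B|
|17 - 30| = |-13|
= 13 m/s

13 m/s


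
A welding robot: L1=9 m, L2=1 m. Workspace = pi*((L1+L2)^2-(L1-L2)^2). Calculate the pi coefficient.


Given: L1 = 9, L2 = 1
(L1+L2)^2 = (10)^2 = 100
(L1-L2)^2 = (8)^2 = 64
Difference = 100 - 64 = 36
This equals 4*L1*L2 = 4*9*1 = 36
Workspace area = 36*pi

36


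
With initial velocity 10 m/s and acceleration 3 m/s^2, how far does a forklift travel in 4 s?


Given: v0 = 10 m/s, a = 3 m/s^2, t = 4 s
Using s = v0*t + (1/2)*a*t^2
s = 10*4 + (1/2)*3*4^2
s = 40 + (1/2)*48
s = 40 + 24
s = 64

64 m


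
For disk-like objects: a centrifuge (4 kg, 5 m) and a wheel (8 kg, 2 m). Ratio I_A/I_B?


Given: M1=4 kg, R1=5 m, M2=8 kg, R2=2 m
For a disk: I = (1/2)*M*R^2, so I_A/I_B = (M1*R1^2)/(M2*R2^2)
M1*R1^2 = 4*25 = 100
M2*R2^2 = 8*4 = 32
I_A/I_B = 100/32 = 25/8

25/8


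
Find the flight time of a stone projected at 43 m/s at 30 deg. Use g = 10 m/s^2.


Given: v0 = 43 m/s, theta = 30 deg, g = 10 m/s^2
sin(30) = 1/2
Using T = 2*v0*sin(theta) / g
T = 2*43*1/2 / 10
T = 43 / 10
T = 43/10 s

43/10 s


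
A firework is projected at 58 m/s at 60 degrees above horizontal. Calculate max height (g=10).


Given: v0 = 58 m/s, theta = 60 deg, g = 10 m/s^2
sin^2(60) = 3/4
Using H = v0^2 * sin^2(theta) / (2*g)
H = 58^2 * 3/4 / (2*10)
H = 3364 * 3/4 / 20
H = 2523 / 20
H = 2523/20 m

2523/20 m


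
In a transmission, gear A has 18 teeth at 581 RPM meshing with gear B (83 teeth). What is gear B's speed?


Given: N1 = 18 teeth, w1 = 581 RPM, N2 = 83 teeth
Using N1*w1 = N2*w2
w2 = N1*w1 / N2
w2 = 18*581 / 83
w2 = 10458 / 83
w2 = 126 RPM

126 RPM


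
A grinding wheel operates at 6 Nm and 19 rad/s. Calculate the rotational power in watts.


Given: tau = 6 Nm, omega = 19 rad/s
Using P = tau * omega
P = 6 * 19
P = 114 W

114 W


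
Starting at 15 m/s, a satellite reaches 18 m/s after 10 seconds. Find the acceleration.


Given: initial velocity v0 = 15 m/s, final velocity v = 18 m/s, time t = 10 s
Using a = (v - v0) / t
a = (18 - 15) / 10
a = 3 / 10
a = 3/10 m/s^2

3/10 m/s^2


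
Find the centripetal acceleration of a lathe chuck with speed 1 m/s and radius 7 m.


Given: v = 1 m/s, r = 7 m
Using a_c = v^2 / r
a_c = 1^2 / 7
a_c = 1 / 7
a_c = 1/7 m/s^2

1/7 m/s^2


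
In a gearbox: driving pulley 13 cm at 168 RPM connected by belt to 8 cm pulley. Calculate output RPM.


Given: D1 = 13 cm, w1 = 168 RPM, D2 = 8 cm
Using D1*w1 = D2*w2
w2 = D1*w1 / D2
w2 = 13*168 / 8
w2 = 2184 / 8
w2 = 273 RPM

273 RPM


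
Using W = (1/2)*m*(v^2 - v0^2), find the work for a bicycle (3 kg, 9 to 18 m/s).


Given: m = 3 kg, v0 = 9 m/s, v = 18 m/s
Using W = (1/2)*m*(v^2 - v0^2)
v^2 = 18^2 = 324
v0^2 = 9^2 = 81
v^2 - v0^2 = 324 - 81 = 243
W = (1/2)*3*243 = 729/2 J

729/2 J


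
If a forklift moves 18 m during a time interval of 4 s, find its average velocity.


Given: distance d = 18 m, time t = 4 s
Using v = d / t
v = 18 / 4
v = 9/2 m/s

9/2 m/s


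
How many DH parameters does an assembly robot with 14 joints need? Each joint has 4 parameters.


Given: 14 joints, 4 DH parameters per joint (d, theta, a, alpha)
Total DH parameters = number_of_joints * 4
Total = 14 * 4
Total = 56

56


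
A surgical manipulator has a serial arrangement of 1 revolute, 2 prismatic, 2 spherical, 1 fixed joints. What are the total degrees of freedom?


Given: serial robot with 1 revolute, 2 prismatic, 2 spherical, 1 fixed joints
DOF contribution per joint type: revolute=1, prismatic=1, spherical=3, fixed=0
DOF = 1*1 + 2*1 + 2*3 + 1*0
DOF = 9

9


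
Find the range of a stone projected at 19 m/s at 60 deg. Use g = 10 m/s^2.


Given: v0 = 19 m/s, theta = 60 deg, g = 10 m/s^2
sin(2*60) = sin(120) = sqrt(3)/2
Using R = v0^2 * sin(2*theta) / g
R = 19^2 * (sqrt(3)/2) / 10
R = 361 * sqrt(3) / 20
R = 361/20*sqrt(3) m

361/20*sqrt(3) m


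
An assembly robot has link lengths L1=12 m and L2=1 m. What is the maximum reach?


Given: L1 = 12 m, L2 = 1 m
For a 2-link planar arm, max reach = L1 + L2 (fully extended)
Max reach = 12 + 1
Max reach = 13 m

13 m


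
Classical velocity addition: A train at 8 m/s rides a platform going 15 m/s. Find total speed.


Given: object velocity = 8 m/s, platform velocity = 15 m/s (same direction)
Using classical velocity addition: v_total = v_object + v_platform
v_total = 8 + 15
v_total = 23 m/s

23 m/s


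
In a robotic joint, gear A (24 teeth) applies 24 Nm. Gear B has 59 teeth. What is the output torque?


Given: N1 = 24, N2 = 59, T1 = 24 Nm
Using T2/T1 = N2/N1
T2 = T1 * N2 / N1
T2 = 24 * 59 / 24
T2 = 1416 / 24
T2 = 59 Nm

59 Nm


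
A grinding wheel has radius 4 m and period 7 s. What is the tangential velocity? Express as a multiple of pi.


Given: radius r = 4 m, period T = 7 s
Using v = 2*pi*r / T
v = 2*pi*4 / 7
v = 8*pi / 7
v = 8/7*pi m/s

8/7*pi m/s


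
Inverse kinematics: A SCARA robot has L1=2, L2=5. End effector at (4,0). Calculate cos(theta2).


Given: L1 = 2, L2 = 5, target (x, y) = (4, 0)
Using cos(theta2) = (x^2 + y^2 - L1^2 - L2^2) / (2*L1*L2)
x^2 + y^2 = 4^2 + 0 = 16
L1^2 + L2^2 = 4 + 25 = 29
Numerator = 16 - 29 = -13
Denominator = 2*2*5 = 20
cos(theta2) = -13/20 = -13/20

-13/20


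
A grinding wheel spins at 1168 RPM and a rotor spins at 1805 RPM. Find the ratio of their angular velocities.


Given: RPM_A = 1168, RPM_B = 1805
omega = 2*pi*RPM/60, so omega_A/omega_B = RPM_A / RPM_B
omega_A/omega_B = 1168 / 1805
omega_A/omega_B = 1168/1805

1168/1805


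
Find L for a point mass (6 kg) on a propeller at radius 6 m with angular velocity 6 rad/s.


Given: m = 6 kg, r = 6 m, omega = 6 rad/s
For a point mass: I = m*r^2
I = 6*6^2 = 6*36 = 216
L = I*omega = 216*6
L = 1296 kg*m^2/s

1296 kg*m^2/s


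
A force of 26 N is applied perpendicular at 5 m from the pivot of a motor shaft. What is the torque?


Given: F = 26 N, r = 5 m, angle = 90 deg (perpendicular)
Using tau = F * r * sin(90)
sin(90) = 1
tau = 26 * 5 * 1
tau = 130 Nm

130 Nm


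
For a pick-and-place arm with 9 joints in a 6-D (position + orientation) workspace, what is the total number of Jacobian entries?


Given: task space dimension = 6, joints = 9
Jacobian is a 6 x 9 matrix
Total entries = rows * columns
Total = 6 * 9
Total = 54

54


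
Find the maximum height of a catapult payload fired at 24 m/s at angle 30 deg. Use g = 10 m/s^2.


Given: v0 = 24 m/s, theta = 30 deg, g = 10 m/s^2
sin^2(30) = 1/4
Using H = v0^2 * sin^2(theta) / (2*g)
H = 24^2 * 1/4 / (2*10)
H = 576 * 1/4 / 20
H = 144 / 20
H = 36/5 m

36/5 m


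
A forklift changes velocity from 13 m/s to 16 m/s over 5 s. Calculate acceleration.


Given: initial velocity v0 = 13 m/s, final velocity v = 16 m/s, time t = 5 s
Using a = (v - v0) / t
a = (16 - 13) / 5
a = 3 / 5
a = 3/5 m/s^2

3/5 m/s^2


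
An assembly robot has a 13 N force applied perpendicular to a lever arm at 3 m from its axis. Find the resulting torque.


Given: F = 13 N, r = 3 m, angle = 90 deg (perpendicular)
Using tau = F * r * sin(90)
sin(90) = 1
tau = 13 * 3 * 1
tau = 39 Nm

39 Nm


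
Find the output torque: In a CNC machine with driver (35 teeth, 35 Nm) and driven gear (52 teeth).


Given: N1 = 35, N2 = 52, T1 = 35 Nm
Using T2/T1 = N2/N1
T2 = T1 * N2 / N1
T2 = 35 * 52 / 35
T2 = 1820 / 35
T2 = 52 Nm

52 Nm


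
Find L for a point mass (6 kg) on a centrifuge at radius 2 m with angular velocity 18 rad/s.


Given: m = 6 kg, r = 2 m, omega = 18 rad/s
For a point mass: I = m*r^2
I = 6*2^2 = 6*4 = 24
L = I*omega = 24*18
L = 432 kg*m^2/s

432 kg*m^2/s


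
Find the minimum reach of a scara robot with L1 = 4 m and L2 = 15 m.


Given: L1 = 4 m, L2 = 15 m
For a 2-link planar arm, min reach = |L1 - L2| (second link folded back)
Min reach = |4 - 15|
Min reach = 11 m

11 m


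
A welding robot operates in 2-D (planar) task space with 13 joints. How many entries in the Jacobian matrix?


Given: task space dimension = 2, joints = 13
Jacobian is a 2 x 13 matrix
Total entries = rows * columns
Total = 2 * 13
Total = 26

26


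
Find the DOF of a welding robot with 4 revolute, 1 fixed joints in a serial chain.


Given: serial robot with 4 revolute, 1 fixed joints
DOF contribution per joint type: revolute=1, prismatic=1, spherical=3, fixed=0
DOF = 4*1 + 1*0
DOF = 4

4


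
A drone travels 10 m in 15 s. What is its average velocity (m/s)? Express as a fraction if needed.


Given: distance d = 10 m, time t = 15 s
Using v = d / t
v = 10 / 15
v = 2/3 m/s

2/3 m/s


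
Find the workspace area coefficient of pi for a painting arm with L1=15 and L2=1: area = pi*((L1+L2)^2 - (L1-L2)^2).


Given: L1 = 15, L2 = 1
(L1+L2)^2 = (16)^2 = 256
(L1-L2)^2 = (14)^2 = 196
Difference = 256 - 196 = 60
This equals 4*L1*L2 = 4*15*1 = 60
Workspace area = 60*pi

60


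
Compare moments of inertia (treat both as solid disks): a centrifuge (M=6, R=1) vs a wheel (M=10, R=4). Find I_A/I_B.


Given: M1=6 kg, R1=1 m, M2=10 kg, R2=4 m
For a disk: I = (1/2)*M*R^2, so I_A/I_B = (M1*R1^2)/(M2*R2^2)
M1*R1^2 = 6*1 = 6
M2*R2^2 = 10*16 = 160
I_A/I_B = 6/160 = 3/80

3/80


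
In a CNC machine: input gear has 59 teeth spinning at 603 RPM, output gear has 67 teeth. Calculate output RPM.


Given: N1 = 59 teeth, w1 = 603 RPM, N2 = 67 teeth
Using N1*w1 = N2*w2
w2 = N1*w1 / N2
w2 = 59*603 / 67
w2 = 35577 / 67
w2 = 531 RPM

531 RPM


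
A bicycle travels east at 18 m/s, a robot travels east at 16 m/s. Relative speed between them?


Given: v_A = 18 m/s east, v_B = 16 m/s east
Both move in the same direction; relative speed = |v_A - v_B|
|18 - 16| = |2|
= 2 m/s

2 m/s


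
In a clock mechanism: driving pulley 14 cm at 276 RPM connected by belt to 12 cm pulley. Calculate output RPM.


Given: D1 = 14 cm, w1 = 276 RPM, D2 = 12 cm
Using D1*w1 = D2*w2
w2 = D1*w1 / D2
w2 = 14*276 / 12
w2 = 3864 / 12
w2 = 322 RPM

322 RPM


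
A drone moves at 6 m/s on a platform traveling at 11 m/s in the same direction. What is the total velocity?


Given: object velocity = 6 m/s, platform velocity = 11 m/s (same direction)
Using classical velocity addition: v_total = v_object + v_platform
v_total = 6 + 11
v_total = 17 m/s

17 m/s


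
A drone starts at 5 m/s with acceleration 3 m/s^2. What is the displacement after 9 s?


Given: v0 = 5 m/s, a = 3 m/s^2, t = 9 s
Using s = v0*t + (1/2)*a*t^2
s = 5*9 + (1/2)*3*9^2
s = 45 + (1/2)*243
s = 45 + 243/2
s = 333/2

333/2 m


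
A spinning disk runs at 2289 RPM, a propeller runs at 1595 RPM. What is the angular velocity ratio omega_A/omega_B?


Given: RPM_A = 2289, RPM_B = 1595
omega = 2*pi*RPM/60, so omega_A/omega_B = RPM_A / RPM_B
omega_A/omega_B = 2289 / 1595
omega_A/omega_B = 2289/1595

2289/1595


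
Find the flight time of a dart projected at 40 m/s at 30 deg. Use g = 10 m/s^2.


Given: v0 = 40 m/s, theta = 30 deg, g = 10 m/s^2
sin(30) = 1/2
Using T = 2*v0*sin(theta) / g
T = 2*40*1/2 / 10
T = 40 / 10
T = 4 s

4 s


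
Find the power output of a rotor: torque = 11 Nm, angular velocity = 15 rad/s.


Given: tau = 11 Nm, omega = 15 rad/s
Using P = tau * omega
P = 11 * 15
P = 165 W

165 W


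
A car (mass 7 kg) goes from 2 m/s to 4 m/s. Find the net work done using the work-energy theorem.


Given: m = 7 kg, v0 = 2 m/s, v = 4 m/s
Using W = (1/2)*m*(v^2 - v0^2)
v^2 = 4^2 = 16
v0^2 = 2^2 = 4
v^2 - v0^2 = 16 - 4 = 12
W = (1/2)*7*12 = 42 J

42 J


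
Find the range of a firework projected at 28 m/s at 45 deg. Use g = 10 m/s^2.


Given: v0 = 28 m/s, theta = 45 deg, g = 10 m/s^2
sin(2*45) = sin(90) = 1
Using R = v0^2 * sin(2*theta) / g
R = 28^2 * 1 / 10
R = 784 / 10
R = 392/5 m

392/5 m


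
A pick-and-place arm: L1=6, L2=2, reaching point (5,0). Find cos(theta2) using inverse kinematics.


Given: L1 = 6, L2 = 2, target (x, y) = (5, 0)
Using cos(theta2) = (x^2 + y^2 - L1^2 - L2^2) / (2*L1*L2)
x^2 + y^2 = 5^2 + 0 = 25
L1^2 + L2^2 = 36 + 4 = 40
Numerator = 25 - 40 = -15
Denominator = 2*6*2 = 24
cos(theta2) = -15/24 = -5/8

-5/8


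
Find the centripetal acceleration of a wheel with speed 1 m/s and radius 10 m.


Given: v = 1 m/s, r = 10 m
Using a_c = v^2 / r
a_c = 1^2 / 10
a_c = 1 / 10
a_c = 1/10 m/s^2

1/10 m/s^2


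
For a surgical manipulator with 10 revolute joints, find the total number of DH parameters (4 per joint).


Given: 10 joints, 4 DH parameters per joint (d, theta, a, alpha)
Total DH parameters = number_of_joints * 4
Total = 10 * 4
Total = 40

40


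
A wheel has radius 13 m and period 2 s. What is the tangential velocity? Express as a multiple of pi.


Given: radius r = 13 m, period T = 2 s
Using v = 2*pi*r / T
v = 2*pi*13 / 2
v = 26*pi / 2
v = 13*pi m/s

13*pi m/s


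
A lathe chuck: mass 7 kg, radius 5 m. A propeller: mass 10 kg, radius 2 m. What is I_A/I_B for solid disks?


Given: M1=7 kg, R1=5 m, M2=10 kg, R2=2 m
For a disk: I = (1/2)*M*R^2, so I_A/I_B = (M1*R1^2)/(M2*R2^2)
M1*R1^2 = 7*25 = 175
M2*R2^2 = 10*4 = 40
I_A/I_B = 175/40 = 35/8

35/8


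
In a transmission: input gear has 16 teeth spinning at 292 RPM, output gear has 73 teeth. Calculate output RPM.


Given: N1 = 16 teeth, w1 = 292 RPM, N2 = 73 teeth
Using N1*w1 = N2*w2
w2 = N1*w1 / N2
w2 = 16*292 / 73
w2 = 4672 / 73
w2 = 64 RPM

64 RPM


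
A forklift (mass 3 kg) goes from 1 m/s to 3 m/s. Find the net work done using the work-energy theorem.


Given: m = 3 kg, v0 = 1 m/s, v = 3 m/s
Using W = (1/2)*m*(v^2 - v0^2)
v^2 = 3^2 = 9
v0^2 = 1^2 = 1
v^2 - v0^2 = 9 - 1 = 8
W = (1/2)*3*8 = 12 J

12 J


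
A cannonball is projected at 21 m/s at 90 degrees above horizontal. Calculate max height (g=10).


Given: v0 = 21 m/s, theta = 90 deg, g = 10 m/s^2
sin^2(90) = 1
Using H = v0^2 * sin^2(theta) / (2*g)
H = 21^2 * 1 / (2*10)
H = 441 * 1 / 20
H = 441 / 20
H = 441/20 m

441/20 m


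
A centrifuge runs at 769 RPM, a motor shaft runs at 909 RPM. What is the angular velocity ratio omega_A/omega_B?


Given: RPM_A = 769, RPM_B = 909
omega = 2*pi*RPM/60, so omega_A/omega_B = RPM_A / RPM_B
omega_A/omega_B = 769 / 909
omega_A/omega_B = 769/909

769/909


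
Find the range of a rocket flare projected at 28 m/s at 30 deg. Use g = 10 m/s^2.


Given: v0 = 28 m/s, theta = 30 deg, g = 10 m/s^2
sin(2*30) = sin(60) = sqrt(3)/2
Using R = v0^2 * sin(2*theta) / g
R = 28^2 * (sqrt(3)/2) / 10
R = 784 * sqrt(3) / 20
R = 196/5*sqrt(3) m

196/5*sqrt(3) m


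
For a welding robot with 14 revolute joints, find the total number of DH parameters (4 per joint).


Given: 14 joints, 4 DH parameters per joint (d, theta, a, alpha)
Total DH parameters = number_of_joints * 4
Total = 14 * 4
Total = 56

56


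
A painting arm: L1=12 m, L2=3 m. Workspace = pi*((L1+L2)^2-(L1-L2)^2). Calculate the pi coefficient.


Given: L1 = 12, L2 = 3
(L1+L2)^2 = (15)^2 = 225
(L1-L2)^2 = (9)^2 = 81
Difference = 225 - 81 = 144
This equals 4*L1*L2 = 4*12*3 = 144
Workspace area = 144*pi

144


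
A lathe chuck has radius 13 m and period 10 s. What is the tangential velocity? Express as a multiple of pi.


Given: radius r = 13 m, period T = 10 s
Using v = 2*pi*r / T
v = 2*pi*13 / 10
v = 26*pi / 10
v = 13/5*pi m/s

13/5*pi m/s


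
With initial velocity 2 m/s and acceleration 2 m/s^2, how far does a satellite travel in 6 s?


Given: v0 = 2 m/s, a = 2 m/s^2, t = 6 s
Using s = v0*t + (1/2)*a*t^2
s = 2*6 + (1/2)*2*6^2
s = 12 + (1/2)*72
s = 12 + 36
s = 48

48 m


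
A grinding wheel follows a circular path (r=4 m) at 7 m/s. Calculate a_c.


Given: v = 7 m/s, r = 4 m
Using a_c = v^2 / r
a_c = 7^2 / 4
a_c = 49 / 4
a_c = 49/4 m/s^2

49/4 m/s^2


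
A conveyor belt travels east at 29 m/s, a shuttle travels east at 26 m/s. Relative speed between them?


Given: v_A = 29 m/s east, v_B = 26 m/s east
Both move in the same direction; relative speed = |v_A - v_B|
|29 - 26| = |3|
= 3 m/s

3 m/s


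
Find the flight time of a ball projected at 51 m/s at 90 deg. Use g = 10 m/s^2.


Given: v0 = 51 m/s, theta = 90 deg, g = 10 m/s^2
sin(90) = 1
Using T = 2*v0*sin(theta) / g
T = 2*51*1 / 10
T = 102 / 10
T = 51/5 s

51/5 s


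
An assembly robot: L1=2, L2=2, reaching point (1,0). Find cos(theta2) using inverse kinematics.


Given: L1 = 2, L2 = 2, target (x, y) = (1, 0)
Using cos(theta2) = (x^2 + y^2 - L1^2 - L2^2) / (2*L1*L2)
x^2 + y^2 = 1^2 + 0 = 1
L1^2 + L2^2 = 4 + 4 = 8
Numerator = 1 - 8 = -7
Denominator = 2*2*2 = 8
cos(theta2) = -7/8 = -7/8

-7/8


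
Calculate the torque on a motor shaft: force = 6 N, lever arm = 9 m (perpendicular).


Given: F = 6 N, r = 9 m, angle = 90 deg (perpendicular)
Using tau = F * r * sin(90)
sin(90) = 1
tau = 6 * 9 * 1
tau = 54 Nm

54 Nm


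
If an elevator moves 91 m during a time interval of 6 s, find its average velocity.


Given: distance d = 91 m, time t = 6 s
Using v = d / t
v = 91 / 6
v = 91/6 m/s

91/6 m/s


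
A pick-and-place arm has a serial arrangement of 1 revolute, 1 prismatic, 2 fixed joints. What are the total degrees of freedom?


Given: serial robot with 1 revolute, 1 prismatic, 2 fixed joints
DOF contribution per joint type: revolute=1, prismatic=1, spherical=3, fixed=0
DOF = 1*1 + 1*1 + 2*0
DOF = 2

2


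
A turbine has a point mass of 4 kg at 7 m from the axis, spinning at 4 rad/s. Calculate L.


Given: m = 4 kg, r = 7 m, omega = 4 rad/s
For a point mass: I = m*r^2
I = 4*7^2 = 4*49 = 196
L = I*omega = 196*4
L = 784 kg*m^2/s

784 kg*m^2/s


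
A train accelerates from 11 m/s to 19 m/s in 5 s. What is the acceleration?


Given: initial velocity v0 = 11 m/s, final velocity v = 19 m/s, time t = 5 s
Using a = (v - v0) / t
a = (19 - 11) / 5
a = 8 / 5
a = 8/5 m/s^2

8/5 m/s^2


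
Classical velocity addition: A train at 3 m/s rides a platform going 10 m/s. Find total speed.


Given: object velocity = 3 m/s, platform velocity = 10 m/s (same direction)
Using classical velocity addition: v_total = v_object + v_platform
v_total = 3 + 10
v_total = 13 m/s

13 m/s


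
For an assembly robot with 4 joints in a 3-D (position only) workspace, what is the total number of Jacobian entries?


Given: task space dimension = 3, joints = 4
Jacobian is a 3 x 4 matrix
Total entries = rows * columns
Total = 3 * 4
Total = 12

12


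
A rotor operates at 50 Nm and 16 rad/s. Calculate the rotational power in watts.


Given: tau = 50 Nm, omega = 16 rad/s
Using P = tau * omega
P = 50 * 16
P = 800 W

800 W


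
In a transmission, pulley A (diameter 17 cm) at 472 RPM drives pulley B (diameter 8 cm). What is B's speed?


Given: D1 = 17 cm, w1 = 472 RPM, D2 = 8 cm
Using D1*w1 = D2*w2
w2 = D1*w1 / D2
w2 = 17*472 / 8
w2 = 8024 / 8
w2 = 1003 RPM

1003 RPM


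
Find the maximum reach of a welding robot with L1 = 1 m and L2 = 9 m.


Given: L1 = 1 m, L2 = 9 m
For a 2-link planar arm, max reach = L1 + L2 (fully extended)
Max reach = 1 + 9
Max reach = 10 m

10 m


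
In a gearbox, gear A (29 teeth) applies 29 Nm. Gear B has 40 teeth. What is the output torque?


Given: N1 = 29, N2 = 40, T1 = 29 Nm
Using T2/T1 = N2/N1
T2 = T1 * N2 / N1
T2 = 29 * 40 / 29
T2 = 1160 / 29
T2 = 40 Nm

40 Nm


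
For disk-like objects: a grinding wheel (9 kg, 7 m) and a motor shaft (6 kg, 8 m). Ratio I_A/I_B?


Given: M1=9 kg, R1=7 m, M2=6 kg, R2=8 m
For a disk: I = (1/2)*M*R^2, so I_A/I_B = (M1*R1^2)/(M2*R2^2)
M1*R1^2 = 9*49 = 441
M2*R2^2 = 6*64 = 384
I_A/I_B = 441/384 = 147/128

147/128


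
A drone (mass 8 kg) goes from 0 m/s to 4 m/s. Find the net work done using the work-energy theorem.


Given: m = 8 kg, v0 = 0 m/s, v = 4 m/s
Using W = (1/2)*m*(v^2 - v0^2)
v^2 = 4^2 = 16
v0^2 = 0^2 = 0
v^2 - v0^2 = 16 - 0 = 16
W = (1/2)*8*16 = 64 J

64 J


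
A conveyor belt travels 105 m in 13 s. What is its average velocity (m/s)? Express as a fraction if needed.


Given: distance d = 105 m, time t = 13 s
Using v = d / t
v = 105 / 13
v = 105/13 m/s

105/13 m/s


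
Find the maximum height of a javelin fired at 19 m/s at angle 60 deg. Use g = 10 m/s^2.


Given: v0 = 19 m/s, theta = 60 deg, g = 10 m/s^2
sin^2(60) = 3/4
Using H = v0^2 * sin^2(theta) / (2*g)
H = 19^2 * 3/4 / (2*10)
H = 361 * 3/4 / 20
H = 1083/4 / 20
H = 1083/80 m

1083/80 m


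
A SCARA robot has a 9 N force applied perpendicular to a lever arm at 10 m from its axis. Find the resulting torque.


Given: F = 9 N, r = 10 m, angle = 90 deg (perpendicular)
Using tau = F * r * sin(90)
sin(90) = 1
tau = 9 * 10 * 1
tau = 90 Nm

90 Nm


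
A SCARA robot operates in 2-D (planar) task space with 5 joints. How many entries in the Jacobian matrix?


Given: task space dimension = 2, joints = 5
Jacobian is a 2 x 5 matrix
Total entries = rows * columns
Total = 2 * 5
Total = 10

10


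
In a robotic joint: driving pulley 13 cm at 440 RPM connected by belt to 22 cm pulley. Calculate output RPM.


Given: D1 = 13 cm, w1 = 440 RPM, D2 = 22 cm
Using D1*w1 = D2*w2
w2 = D1*w1 / D2
w2 = 13*440 / 22
w2 = 5720 / 22
w2 = 260 RPM

260 RPM


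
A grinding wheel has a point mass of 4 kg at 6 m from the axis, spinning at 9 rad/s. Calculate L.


Given: m = 4 kg, r = 6 m, omega = 9 rad/s
For a point mass: I = m*r^2
I = 4*6^2 = 4*36 = 144
L = I*omega = 144*9
L = 1296 kg*m^2/s

1296 kg*m^2/s


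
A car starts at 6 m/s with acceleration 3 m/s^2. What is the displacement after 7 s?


Given: v0 = 6 m/s, a = 3 m/s^2, t = 7 s
Using s = v0*t + (1/2)*a*t^2
s = 6*7 + (1/2)*3*7^2
s = 42 + (1/2)*147
s = 42 + 147/2
s = 231/2

231/2 m


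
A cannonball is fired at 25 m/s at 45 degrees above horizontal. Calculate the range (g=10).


Given: v0 = 25 m/s, theta = 45 deg, g = 10 m/s^2
sin(2*45) = sin(90) = 1
Using R = v0^2 * sin(2*theta) / g
R = 25^2 * 1 / 10
R = 625 / 10
R = 125/2 m

125/2 m


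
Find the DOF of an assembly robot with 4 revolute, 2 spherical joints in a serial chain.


Given: serial robot with 4 revolute, 2 spherical joints
DOF contribution per joint type: revolute=1, prismatic=1, spherical=3, fixed=0
DOF = 4*1 + 2*3
DOF = 10

10


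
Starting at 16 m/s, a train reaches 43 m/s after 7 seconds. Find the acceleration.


Given: initial velocity v0 = 16 m/s, final velocity v = 43 m/s, time t = 7 s
Using a = (v - v0) / t
a = (43 - 16) / 7
a = 27 / 7
a = 27/7 m/s^2

27/7 m/s^2


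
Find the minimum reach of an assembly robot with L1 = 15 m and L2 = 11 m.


Given: L1 = 15 m, L2 = 11 m
For a 2-link planar arm, min reach = |L1 - L2| (second link folded back)
Min reach = |15 - 11|
Min reach = 4 m

4 m


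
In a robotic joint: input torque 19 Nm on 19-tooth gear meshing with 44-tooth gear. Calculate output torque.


Given: N1 = 19, N2 = 44, T1 = 19 Nm
Using T2/T1 = N2/N1
T2 = T1 * N2 / N1
T2 = 19 * 44 / 19
T2 = 836 / 19
T2 = 44 Nm

44 Nm


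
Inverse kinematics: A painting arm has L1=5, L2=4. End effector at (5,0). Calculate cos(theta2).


Given: L1 = 5, L2 = 4, target (x, y) = (5, 0)
Using cos(theta2) = (x^2 + y^2 - L1^2 - L2^2) / (2*L1*L2)
x^2 + y^2 = 5^2 + 0 = 25
L1^2 + L2^2 = 25 + 16 = 41
Numerator = 25 - 41 = -16
Denominator = 2*5*4 = 40
cos(theta2) = -16/40 = -2/5

-2/5


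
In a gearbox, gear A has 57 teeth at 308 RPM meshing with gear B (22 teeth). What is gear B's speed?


Given: N1 = 57 teeth, w1 = 308 RPM, N2 = 22 teeth
Using N1*w1 = N2*w2
w2 = N1*w1 / N2
w2 = 57*308 / 22
w2 = 17556 / 22
w2 = 798 RPM

798 RPM


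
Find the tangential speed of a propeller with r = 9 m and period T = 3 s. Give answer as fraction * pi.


Given: radius r = 9 m, period T = 3 s
Using v = 2*pi*r / T
v = 2*pi*9 / 3
v = 18*pi / 3
v = 6*pi m/s

6*pi m/s


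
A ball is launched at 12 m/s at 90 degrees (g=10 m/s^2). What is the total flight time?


Given: v0 = 12 m/s, theta = 90 deg, g = 10 m/s^2
sin(90) = 1
Using T = 2*v0*sin(theta) / g
T = 2*12*1 / 10
T = 24 / 10
T = 12/5 s

12/5 s


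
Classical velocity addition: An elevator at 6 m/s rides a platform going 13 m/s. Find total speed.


Given: object velocity = 6 m/s, platform velocity = 13 m/s (same direction)
Using classical velocity addition: v_total = v_object + v_platform
v_total = 6 + 13
v_total = 19 m/s

19 m/s


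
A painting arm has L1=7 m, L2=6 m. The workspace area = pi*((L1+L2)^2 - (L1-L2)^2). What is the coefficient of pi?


Given: L1 = 7, L2 = 6
(L1+L2)^2 = (13)^2 = 169
(L1-L2)^2 = (1)^2 = 1
Difference = 169 - 1 = 168
This equals 4*L1*L2 = 4*7*6 = 168
Workspace area = 168*pi

168


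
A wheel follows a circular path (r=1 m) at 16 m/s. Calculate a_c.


Given: v = 16 m/s, r = 1 m
Using a_c = v^2 / r
a_c = 16^2 / 1
a_c = 256 / 1
a_c = 256 m/s^2

256 m/s^2


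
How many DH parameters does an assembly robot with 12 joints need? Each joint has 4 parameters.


Given: 12 joints, 4 DH parameters per joint (d, theta, a, alpha)
Total DH parameters = number_of_joints * 4
Total = 12 * 4
Total = 48

48


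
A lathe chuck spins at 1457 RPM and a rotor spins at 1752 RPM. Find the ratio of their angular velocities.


Given: RPM_A = 1457, RPM_B = 1752
omega = 2*pi*RPM/60, so omega_A/omega_B = RPM_A / RPM_B
omega_A/omega_B = 1457 / 1752
omega_A/omega_B = 1457/1752

1457/1752


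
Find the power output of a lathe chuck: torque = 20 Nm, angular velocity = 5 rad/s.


Given: tau = 20 Nm, omega = 5 rad/s
Using P = tau * omega
P = 20 * 5
P = 100 W

100 W


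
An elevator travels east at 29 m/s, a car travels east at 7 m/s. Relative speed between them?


Given: v_A = 29 m/s east, v_B = 7 m/s east
Both move in the same direction; relative speed = |v_A - v_B|
|29 - 7| = |22|
= 22 m/s

22 m/s


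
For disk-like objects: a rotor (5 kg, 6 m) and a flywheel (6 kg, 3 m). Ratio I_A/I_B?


Given: M1=5 kg, R1=6 m, M2=6 kg, R2=3 m
For a disk: I = (1/2)*M*R^2, so I_A/I_B = (M1*R1^2)/(M2*R2^2)
M1*R1^2 = 5*36 = 180
M2*R2^2 = 6*9 = 54
I_A/I_B = 180/54 = 10/3

10/3


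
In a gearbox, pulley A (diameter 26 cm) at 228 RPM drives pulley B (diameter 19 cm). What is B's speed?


Given: D1 = 26 cm, w1 = 228 RPM, D2 = 19 cm
Using D1*w1 = D2*w2
w2 = D1*w1 / D2
w2 = 26*228 / 19
w2 = 5928 / 19
w2 = 312 RPM

312 RPM


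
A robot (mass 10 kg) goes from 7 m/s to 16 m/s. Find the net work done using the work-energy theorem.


Given: m = 10 kg, v0 = 7 m/s, v = 16 m/s
Using W = (1/2)*m*(v^2 - v0^2)
v^2 = 16^2 = 256
v0^2 = 7^2 = 49
v^2 - v0^2 = 256 - 49 = 207
W = (1/2)*10*207 = 1035 J

1035 J


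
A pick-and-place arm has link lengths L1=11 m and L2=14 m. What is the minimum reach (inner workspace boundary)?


Given: L1 = 11 m, L2 = 14 m
For a 2-link planar arm, min reach = |L1 - L2| (second link folded back)
Min reach = |11 - 14|
Min reach = 3 m

3 m


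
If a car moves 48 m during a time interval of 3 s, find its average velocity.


Given: distance d = 48 m, time t = 3 s
Using v = d / t
v = 48 / 3
v = 16 m/s

16 m/s


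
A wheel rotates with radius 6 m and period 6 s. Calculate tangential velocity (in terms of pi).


Given: radius r = 6 m, period T = 6 s
Using v = 2*pi*r / T
v = 2*pi*6 / 6
v = 12*pi / 6
v = 2*pi m/s

2*pi m/s


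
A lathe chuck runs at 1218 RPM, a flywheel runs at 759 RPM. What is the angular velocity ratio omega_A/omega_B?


Given: RPM_A = 1218, RPM_B = 759
omega = 2*pi*RPM/60, so omega_A/omega_B = RPM_A / RPM_B
omega_A/omega_B = 1218 / 759
omega_A/omega_B = 406/253

406/253


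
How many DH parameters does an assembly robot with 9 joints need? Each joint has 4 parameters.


Given: 9 joints, 4 DH parameters per joint (d, theta, a, alpha)
Total DH parameters = number_of_joints * 4
Total = 9 * 4
Total = 36

36


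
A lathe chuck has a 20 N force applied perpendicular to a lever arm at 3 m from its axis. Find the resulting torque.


Given: F = 20 N, r = 3 m, angle = 90 deg (perpendicular)
Using tau = F * r * sin(90)
sin(90) = 1
tau = 20 * 3 * 1
tau = 60 Nm

60 Nm


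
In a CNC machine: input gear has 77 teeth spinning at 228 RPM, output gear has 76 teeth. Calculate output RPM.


Given: N1 = 77 teeth, w1 = 228 RPM, N2 = 76 teeth
Using N1*w1 = N2*w2
w2 = N1*w1 / N2
w2 = 77*228 / 76
w2 = 17556 / 76
w2 = 231 RPM

231 RPM


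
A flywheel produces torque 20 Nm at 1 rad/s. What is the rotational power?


Given: tau = 20 Nm, omega = 1 rad/s
Using P = tau * omega
P = 20 * 1
P = 20 W

20 W


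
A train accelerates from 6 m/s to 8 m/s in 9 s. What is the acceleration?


Given: initial velocity v0 = 6 m/s, final velocity v = 8 m/s, time t = 9 s
Using a = (v - v0) / t
a = (8 - 6) / 9
a = 2 / 9
a = 2/9 m/s^2

2/9 m/s^2


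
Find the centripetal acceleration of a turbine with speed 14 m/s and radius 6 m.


Given: v = 14 m/s, r = 6 m
Using a_c = v^2 / r
a_c = 14^2 / 6
a_c = 196 / 6
a_c = 98/3 m/s^2

98/3 m/s^2


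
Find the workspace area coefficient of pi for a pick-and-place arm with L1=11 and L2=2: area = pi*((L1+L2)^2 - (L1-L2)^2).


Given: L1 = 11, L2 = 2
(L1+L2)^2 = (13)^2 = 169
(L1-L2)^2 = (9)^2 = 81
Difference = 169 - 81 = 88
This equals 4*L1*L2 = 4*11*2 = 88
Workspace area = 88*pi

88


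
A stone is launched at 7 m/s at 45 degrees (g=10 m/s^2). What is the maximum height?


Given: v0 = 7 m/s, theta = 45 deg, g = 10 m/s^2
sin^2(45) = 1/2
Using H = v0^2 * sin^2(theta) / (2*g)
H = 7^2 * 1/2 / (2*10)
H = 49 * 1/2 / 20
H = 49/2 / 20
H = 49/40 m

49/40 m


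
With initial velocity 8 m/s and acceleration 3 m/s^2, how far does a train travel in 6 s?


Given: v0 = 8 m/s, a = 3 m/s^2, t = 6 s
Using s = v0*t + (1/2)*a*t^2
s = 8*6 + (1/2)*3*6^2
s = 48 + (1/2)*108
s = 48 + 54
s = 102

102 m


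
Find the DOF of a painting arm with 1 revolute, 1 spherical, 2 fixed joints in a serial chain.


Given: serial robot with 1 revolute, 1 spherical, 2 fixed joints
DOF contribution per joint type: revolute=1, prismatic=1, spherical=3, fixed=0
DOF = 1*1 + 1*3 + 2*0
DOF = 4

4


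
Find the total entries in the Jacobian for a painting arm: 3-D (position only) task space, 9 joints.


Given: task space dimension = 3, joints = 9
Jacobian is a 3 x 9 matrix
Total entries = rows * columns
Total = 3 * 9
Total = 27

27


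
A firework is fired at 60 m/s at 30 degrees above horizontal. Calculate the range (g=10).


Given: v0 = 60 m/s, theta = 30 deg, g = 10 m/s^2
sin(2*30) = sin(60) = sqrt(3)/2
Using R = v0^2 * sin(2*theta) / g
R = 60^2 * (sqrt(3)/2) / 10
R = 3600 * sqrt(3) / 20
R = 180*sqrt(3) m

180*sqrt(3) m


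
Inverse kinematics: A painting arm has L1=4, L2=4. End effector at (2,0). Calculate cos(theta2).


Given: L1 = 4, L2 = 4, target (x, y) = (2, 0)
Using cos(theta2) = (x^2 + y^2 - L1^2 - L2^2) / (2*L1*L2)
x^2 + y^2 = 2^2 + 0 = 4
L1^2 + L2^2 = 16 + 16 = 32
Numerator = 4 - 32 = -28
Denominator = 2*4*4 = 32
cos(theta2) = -28/32 = -7/8

-7/8


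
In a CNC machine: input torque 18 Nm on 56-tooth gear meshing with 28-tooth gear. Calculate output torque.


Given: N1 = 56, N2 = 28, T1 = 18 Nm
Using T2/T1 = N2/N1
T2 = T1 * N2 / N1
T2 = 18 * 28 / 56
T2 = 504 / 56
T2 = 9 Nm

9 Nm


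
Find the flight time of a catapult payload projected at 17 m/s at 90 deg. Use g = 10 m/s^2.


Given: v0 = 17 m/s, theta = 90 deg, g = 10 m/s^2
sin(90) = 1
Using T = 2*v0*sin(theta) / g
T = 2*17*1 / 10
T = 34 / 10
T = 17/5 s

17/5 s


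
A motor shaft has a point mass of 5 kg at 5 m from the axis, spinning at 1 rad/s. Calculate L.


Given: m = 5 kg, r = 5 m, omega = 1 rad/s
For a point mass: I = m*r^2
I = 5*5^2 = 5*25 = 125
L = I*omega = 125*1
L = 125 kg*m^2/s

125 kg*m^2/s
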